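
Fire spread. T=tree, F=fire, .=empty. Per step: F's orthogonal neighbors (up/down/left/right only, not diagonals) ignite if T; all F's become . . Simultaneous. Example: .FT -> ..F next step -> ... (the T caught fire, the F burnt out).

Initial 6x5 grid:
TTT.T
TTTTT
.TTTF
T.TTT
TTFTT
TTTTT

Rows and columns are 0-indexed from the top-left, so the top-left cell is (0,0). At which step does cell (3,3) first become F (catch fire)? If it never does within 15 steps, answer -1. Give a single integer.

Step 1: cell (3,3)='T' (+7 fires, +2 burnt)
Step 2: cell (3,3)='F' (+8 fires, +7 burnt)
  -> target ignites at step 2
Step 3: cell (3,3)='.' (+5 fires, +8 burnt)
Step 4: cell (3,3)='.' (+2 fires, +5 burnt)
Step 5: cell (3,3)='.' (+2 fires, +2 burnt)
Step 6: cell (3,3)='.' (+1 fires, +2 burnt)
Step 7: cell (3,3)='.' (+0 fires, +1 burnt)
  fire out at step 7

2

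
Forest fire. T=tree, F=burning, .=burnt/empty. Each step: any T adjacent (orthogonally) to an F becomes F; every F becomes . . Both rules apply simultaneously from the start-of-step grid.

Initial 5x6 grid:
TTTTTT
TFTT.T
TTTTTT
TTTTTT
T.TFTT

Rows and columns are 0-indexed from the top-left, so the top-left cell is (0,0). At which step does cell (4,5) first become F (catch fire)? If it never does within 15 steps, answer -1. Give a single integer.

Step 1: cell (4,5)='T' (+7 fires, +2 burnt)
Step 2: cell (4,5)='F' (+10 fires, +7 burnt)
  -> target ignites at step 2
Step 3: cell (4,5)='.' (+4 fires, +10 burnt)
Step 4: cell (4,5)='.' (+3 fires, +4 burnt)
Step 5: cell (4,5)='.' (+2 fires, +3 burnt)
Step 6: cell (4,5)='.' (+0 fires, +2 burnt)
  fire out at step 6

2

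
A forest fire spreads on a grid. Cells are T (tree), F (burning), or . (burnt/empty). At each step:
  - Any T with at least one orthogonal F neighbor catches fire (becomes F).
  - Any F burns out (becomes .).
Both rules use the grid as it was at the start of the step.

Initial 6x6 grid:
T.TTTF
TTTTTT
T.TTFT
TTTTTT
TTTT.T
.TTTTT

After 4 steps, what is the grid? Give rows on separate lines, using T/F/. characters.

Step 1: 6 trees catch fire, 2 burn out
  T.TTF.
  TTTTFF
  T.TF.F
  TTTTFT
  TTTT.T
  .TTTTT
Step 2: 5 trees catch fire, 6 burn out
  T.TF..
  TTTF..
  T.F...
  TTTF.F
  TTTT.T
  .TTTTT
Step 3: 5 trees catch fire, 5 burn out
  T.F...
  TTF...
  T.....
  TTF...
  TTTF.F
  .TTTTT
Step 4: 5 trees catch fire, 5 burn out
  T.....
  TF....
  T.....
  TF....
  TTF...
  .TTFTF

T.....
TF....
T.....
TF....
TTF...
.TTFTF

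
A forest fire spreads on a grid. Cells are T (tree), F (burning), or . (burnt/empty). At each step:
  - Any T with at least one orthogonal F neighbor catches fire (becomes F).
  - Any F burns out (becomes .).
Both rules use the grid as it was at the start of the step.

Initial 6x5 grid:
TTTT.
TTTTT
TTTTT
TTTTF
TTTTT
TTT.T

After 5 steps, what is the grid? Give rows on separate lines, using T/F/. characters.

Step 1: 3 trees catch fire, 1 burn out
  TTTT.
  TTTTT
  TTTTF
  TTTF.
  TTTTF
  TTT.T
Step 2: 5 trees catch fire, 3 burn out
  TTTT.
  TTTTF
  TTTF.
  TTF..
  TTTF.
  TTT.F
Step 3: 4 trees catch fire, 5 burn out
  TTTT.
  TTTF.
  TTF..
  TF...
  TTF..
  TTT..
Step 4: 6 trees catch fire, 4 burn out
  TTTF.
  TTF..
  TF...
  F....
  TF...
  TTF..
Step 5: 5 trees catch fire, 6 burn out
  TTF..
  TF...
  F....
  .....
  F....
  TF...

TTF..
TF...
F....
.....
F....
TF...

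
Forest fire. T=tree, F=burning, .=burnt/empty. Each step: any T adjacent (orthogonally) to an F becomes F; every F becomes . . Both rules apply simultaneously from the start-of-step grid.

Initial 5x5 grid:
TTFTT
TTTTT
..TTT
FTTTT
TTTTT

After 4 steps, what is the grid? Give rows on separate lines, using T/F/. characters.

Step 1: 5 trees catch fire, 2 burn out
  TF.FT
  TTFTT
  ..TTT
  .FTTT
  FTTTT
Step 2: 7 trees catch fire, 5 burn out
  F...F
  TF.FT
  ..FTT
  ..FTT
  .FTTT
Step 3: 5 trees catch fire, 7 burn out
  .....
  F...F
  ...FT
  ...FT
  ..FTT
Step 4: 3 trees catch fire, 5 burn out
  .....
  .....
  ....F
  ....F
  ...FT

.....
.....
....F
....F
...FT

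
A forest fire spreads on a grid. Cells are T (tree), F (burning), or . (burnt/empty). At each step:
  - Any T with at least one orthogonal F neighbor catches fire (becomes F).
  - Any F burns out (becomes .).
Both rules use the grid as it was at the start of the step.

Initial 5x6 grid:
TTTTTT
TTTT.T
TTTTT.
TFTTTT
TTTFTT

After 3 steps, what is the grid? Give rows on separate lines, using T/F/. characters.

Step 1: 7 trees catch fire, 2 burn out
  TTTTTT
  TTTT.T
  TFTTT.
  F.FFTT
  TFF.FT
Step 2: 7 trees catch fire, 7 burn out
  TTTTTT
  TFTT.T
  F.FFT.
  ....FT
  F....F
Step 3: 6 trees catch fire, 7 burn out
  TFTTTT
  F.FF.T
  ....F.
  .....F
  ......

TFTTTT
F.FF.T
....F.
.....F
......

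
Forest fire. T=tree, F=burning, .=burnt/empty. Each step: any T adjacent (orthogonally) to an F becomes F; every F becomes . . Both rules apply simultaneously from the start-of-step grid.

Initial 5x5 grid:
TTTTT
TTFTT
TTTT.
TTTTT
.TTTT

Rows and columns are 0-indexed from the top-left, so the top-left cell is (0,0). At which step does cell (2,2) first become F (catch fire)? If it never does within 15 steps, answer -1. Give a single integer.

Step 1: cell (2,2)='F' (+4 fires, +1 burnt)
  -> target ignites at step 1
Step 2: cell (2,2)='.' (+7 fires, +4 burnt)
Step 3: cell (2,2)='.' (+6 fires, +7 burnt)
Step 4: cell (2,2)='.' (+4 fires, +6 burnt)
Step 5: cell (2,2)='.' (+1 fires, +4 burnt)
Step 6: cell (2,2)='.' (+0 fires, +1 burnt)
  fire out at step 6

1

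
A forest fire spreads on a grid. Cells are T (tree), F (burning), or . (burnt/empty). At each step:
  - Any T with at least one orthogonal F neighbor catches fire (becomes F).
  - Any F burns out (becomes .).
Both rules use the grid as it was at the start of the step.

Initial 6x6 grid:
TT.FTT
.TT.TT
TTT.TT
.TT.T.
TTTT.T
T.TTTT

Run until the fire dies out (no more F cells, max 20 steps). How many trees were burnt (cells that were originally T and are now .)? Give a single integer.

Step 1: +1 fires, +1 burnt (F count now 1)
Step 2: +2 fires, +1 burnt (F count now 2)
Step 3: +2 fires, +2 burnt (F count now 2)
Step 4: +2 fires, +2 burnt (F count now 2)
Step 5: +0 fires, +2 burnt (F count now 0)
Fire out after step 5
Initially T: 26, now '.': 17
Total burnt (originally-T cells now '.'): 7

Answer: 7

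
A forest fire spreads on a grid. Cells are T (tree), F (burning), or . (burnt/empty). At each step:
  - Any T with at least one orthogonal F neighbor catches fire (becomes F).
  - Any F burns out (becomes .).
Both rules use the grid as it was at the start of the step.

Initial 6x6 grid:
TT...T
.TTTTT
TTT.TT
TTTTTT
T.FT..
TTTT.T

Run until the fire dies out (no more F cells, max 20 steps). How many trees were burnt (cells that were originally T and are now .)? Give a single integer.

Step 1: +3 fires, +1 burnt (F count now 3)
Step 2: +5 fires, +3 burnt (F count now 5)
Step 3: +5 fires, +5 burnt (F count now 5)
Step 4: +6 fires, +5 burnt (F count now 6)
Step 5: +3 fires, +6 burnt (F count now 3)
Step 6: +2 fires, +3 burnt (F count now 2)
Step 7: +1 fires, +2 burnt (F count now 1)
Step 8: +0 fires, +1 burnt (F count now 0)
Fire out after step 8
Initially T: 26, now '.': 35
Total burnt (originally-T cells now '.'): 25

Answer: 25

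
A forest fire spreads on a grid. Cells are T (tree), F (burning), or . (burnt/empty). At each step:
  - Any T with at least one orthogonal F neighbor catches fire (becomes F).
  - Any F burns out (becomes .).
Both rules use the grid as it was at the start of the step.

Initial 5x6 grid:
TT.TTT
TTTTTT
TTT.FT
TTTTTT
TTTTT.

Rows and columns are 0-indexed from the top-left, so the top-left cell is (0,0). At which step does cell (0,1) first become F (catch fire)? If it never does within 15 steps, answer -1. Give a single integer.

Step 1: cell (0,1)='T' (+3 fires, +1 burnt)
Step 2: cell (0,1)='T' (+6 fires, +3 burnt)
Step 3: cell (0,1)='T' (+5 fires, +6 burnt)
Step 4: cell (0,1)='T' (+4 fires, +5 burnt)
Step 5: cell (0,1)='F' (+5 fires, +4 burnt)
  -> target ignites at step 5
Step 6: cell (0,1)='.' (+3 fires, +5 burnt)
Step 7: cell (0,1)='.' (+0 fires, +3 burnt)
  fire out at step 7

5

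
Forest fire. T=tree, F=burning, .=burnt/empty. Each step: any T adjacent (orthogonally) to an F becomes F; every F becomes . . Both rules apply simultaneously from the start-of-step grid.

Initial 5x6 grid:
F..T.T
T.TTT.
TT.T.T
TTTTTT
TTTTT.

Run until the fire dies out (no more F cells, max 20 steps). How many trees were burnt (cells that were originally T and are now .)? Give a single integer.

Answer: 20

Derivation:
Step 1: +1 fires, +1 burnt (F count now 1)
Step 2: +1 fires, +1 burnt (F count now 1)
Step 3: +2 fires, +1 burnt (F count now 2)
Step 4: +2 fires, +2 burnt (F count now 2)
Step 5: +2 fires, +2 burnt (F count now 2)
Step 6: +2 fires, +2 burnt (F count now 2)
Step 7: +3 fires, +2 burnt (F count now 3)
Step 8: +3 fires, +3 burnt (F count now 3)
Step 9: +4 fires, +3 burnt (F count now 4)
Step 10: +0 fires, +4 burnt (F count now 0)
Fire out after step 10
Initially T: 21, now '.': 29
Total burnt (originally-T cells now '.'): 20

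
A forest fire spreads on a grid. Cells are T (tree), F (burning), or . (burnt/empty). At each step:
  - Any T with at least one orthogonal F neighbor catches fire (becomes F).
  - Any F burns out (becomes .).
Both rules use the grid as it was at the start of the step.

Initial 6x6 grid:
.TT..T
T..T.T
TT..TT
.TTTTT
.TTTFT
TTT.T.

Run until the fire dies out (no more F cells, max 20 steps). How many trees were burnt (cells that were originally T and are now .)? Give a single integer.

Step 1: +4 fires, +1 burnt (F count now 4)
Step 2: +4 fires, +4 burnt (F count now 4)
Step 3: +4 fires, +4 burnt (F count now 4)
Step 4: +3 fires, +4 burnt (F count now 3)
Step 5: +3 fires, +3 burnt (F count now 3)
Step 6: +1 fires, +3 burnt (F count now 1)
Step 7: +1 fires, +1 burnt (F count now 1)
Step 8: +0 fires, +1 burnt (F count now 0)
Fire out after step 8
Initially T: 23, now '.': 33
Total burnt (originally-T cells now '.'): 20

Answer: 20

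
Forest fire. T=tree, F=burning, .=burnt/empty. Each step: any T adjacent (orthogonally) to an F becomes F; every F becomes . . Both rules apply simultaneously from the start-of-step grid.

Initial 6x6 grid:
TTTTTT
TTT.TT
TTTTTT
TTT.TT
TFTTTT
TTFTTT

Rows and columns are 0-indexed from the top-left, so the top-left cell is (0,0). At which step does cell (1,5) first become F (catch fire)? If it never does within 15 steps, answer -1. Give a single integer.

Step 1: cell (1,5)='T' (+5 fires, +2 burnt)
Step 2: cell (1,5)='T' (+6 fires, +5 burnt)
Step 3: cell (1,5)='T' (+5 fires, +6 burnt)
Step 4: cell (1,5)='T' (+6 fires, +5 burnt)
Step 5: cell (1,5)='T' (+4 fires, +6 burnt)
Step 6: cell (1,5)='T' (+3 fires, +4 burnt)
Step 7: cell (1,5)='F' (+2 fires, +3 burnt)
  -> target ignites at step 7
Step 8: cell (1,5)='.' (+1 fires, +2 burnt)
Step 9: cell (1,5)='.' (+0 fires, +1 burnt)
  fire out at step 9

7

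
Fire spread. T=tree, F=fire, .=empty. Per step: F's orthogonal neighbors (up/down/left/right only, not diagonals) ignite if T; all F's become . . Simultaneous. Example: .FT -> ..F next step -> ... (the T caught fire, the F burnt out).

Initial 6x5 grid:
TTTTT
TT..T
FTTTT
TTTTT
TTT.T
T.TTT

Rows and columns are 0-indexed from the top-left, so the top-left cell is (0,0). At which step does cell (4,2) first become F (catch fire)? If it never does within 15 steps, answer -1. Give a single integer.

Step 1: cell (4,2)='T' (+3 fires, +1 burnt)
Step 2: cell (4,2)='T' (+5 fires, +3 burnt)
Step 3: cell (4,2)='T' (+5 fires, +5 burnt)
Step 4: cell (4,2)='F' (+4 fires, +5 burnt)
  -> target ignites at step 4
Step 5: cell (4,2)='.' (+4 fires, +4 burnt)
Step 6: cell (4,2)='.' (+3 fires, +4 burnt)
Step 7: cell (4,2)='.' (+1 fires, +3 burnt)
Step 8: cell (4,2)='.' (+0 fires, +1 burnt)
  fire out at step 8

4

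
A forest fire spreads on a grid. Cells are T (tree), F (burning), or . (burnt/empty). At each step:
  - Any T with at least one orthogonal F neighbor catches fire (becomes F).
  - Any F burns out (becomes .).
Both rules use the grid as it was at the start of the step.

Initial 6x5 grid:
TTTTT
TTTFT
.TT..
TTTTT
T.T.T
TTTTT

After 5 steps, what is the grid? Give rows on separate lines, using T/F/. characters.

Step 1: 3 trees catch fire, 1 burn out
  TTTFT
  TTF.F
  .TT..
  TTTTT
  T.T.T
  TTTTT
Step 2: 4 trees catch fire, 3 burn out
  TTF.F
  TF...
  .TF..
  TTTTT
  T.T.T
  TTTTT
Step 3: 4 trees catch fire, 4 burn out
  TF...
  F....
  .F...
  TTFTT
  T.T.T
  TTTTT
Step 4: 4 trees catch fire, 4 burn out
  F....
  .....
  .....
  TF.FT
  T.F.T
  TTTTT
Step 5: 3 trees catch fire, 4 burn out
  .....
  .....
  .....
  F...F
  T...T
  TTFTT

.....
.....
.....
F...F
T...T
TTFTT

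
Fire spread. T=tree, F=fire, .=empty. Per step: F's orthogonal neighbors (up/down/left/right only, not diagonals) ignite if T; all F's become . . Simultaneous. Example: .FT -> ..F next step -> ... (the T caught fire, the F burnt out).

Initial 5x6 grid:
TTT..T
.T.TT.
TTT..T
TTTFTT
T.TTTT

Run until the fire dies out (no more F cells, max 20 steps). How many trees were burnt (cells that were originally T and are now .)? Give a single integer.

Step 1: +3 fires, +1 burnt (F count now 3)
Step 2: +5 fires, +3 burnt (F count now 5)
Step 3: +4 fires, +5 burnt (F count now 4)
Step 4: +3 fires, +4 burnt (F count now 3)
Step 5: +1 fires, +3 burnt (F count now 1)
Step 6: +2 fires, +1 burnt (F count now 2)
Step 7: +0 fires, +2 burnt (F count now 0)
Fire out after step 7
Initially T: 21, now '.': 27
Total burnt (originally-T cells now '.'): 18

Answer: 18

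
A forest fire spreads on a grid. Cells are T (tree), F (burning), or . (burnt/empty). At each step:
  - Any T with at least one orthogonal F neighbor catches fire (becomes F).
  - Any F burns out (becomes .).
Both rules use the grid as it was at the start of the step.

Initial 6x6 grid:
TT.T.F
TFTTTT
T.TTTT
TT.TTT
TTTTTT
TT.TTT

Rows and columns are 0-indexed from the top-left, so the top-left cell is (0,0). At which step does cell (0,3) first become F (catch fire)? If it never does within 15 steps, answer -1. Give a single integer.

Step 1: cell (0,3)='T' (+4 fires, +2 burnt)
Step 2: cell (0,3)='T' (+6 fires, +4 burnt)
Step 3: cell (0,3)='F' (+5 fires, +6 burnt)
  -> target ignites at step 3
Step 4: cell (0,3)='.' (+5 fires, +5 burnt)
Step 5: cell (0,3)='.' (+5 fires, +5 burnt)
Step 6: cell (0,3)='.' (+4 fires, +5 burnt)
Step 7: cell (0,3)='.' (+0 fires, +4 burnt)
  fire out at step 7

3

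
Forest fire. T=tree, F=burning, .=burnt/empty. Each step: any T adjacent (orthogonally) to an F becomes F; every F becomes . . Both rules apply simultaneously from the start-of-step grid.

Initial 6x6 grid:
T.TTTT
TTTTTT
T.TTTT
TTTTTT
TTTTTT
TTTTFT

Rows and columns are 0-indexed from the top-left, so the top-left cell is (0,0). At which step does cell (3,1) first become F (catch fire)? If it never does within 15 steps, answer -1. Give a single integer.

Step 1: cell (3,1)='T' (+3 fires, +1 burnt)
Step 2: cell (3,1)='T' (+4 fires, +3 burnt)
Step 3: cell (3,1)='T' (+5 fires, +4 burnt)
Step 4: cell (3,1)='T' (+6 fires, +5 burnt)
Step 5: cell (3,1)='F' (+6 fires, +6 burnt)
  -> target ignites at step 5
Step 6: cell (3,1)='.' (+4 fires, +6 burnt)
Step 7: cell (3,1)='.' (+3 fires, +4 burnt)
Step 8: cell (3,1)='.' (+1 fires, +3 burnt)
Step 9: cell (3,1)='.' (+1 fires, +1 burnt)
Step 10: cell (3,1)='.' (+0 fires, +1 burnt)
  fire out at step 10

5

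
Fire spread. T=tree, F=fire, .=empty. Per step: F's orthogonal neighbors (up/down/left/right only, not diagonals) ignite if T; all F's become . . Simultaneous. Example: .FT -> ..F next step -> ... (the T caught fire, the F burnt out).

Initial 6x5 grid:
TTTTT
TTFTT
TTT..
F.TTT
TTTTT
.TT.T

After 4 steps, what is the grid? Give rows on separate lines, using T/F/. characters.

Step 1: 6 trees catch fire, 2 burn out
  TTFTT
  TF.FT
  FTF..
  ..TTT
  FTTTT
  .TT.T
Step 2: 7 trees catch fire, 6 burn out
  TF.FT
  F...F
  .F...
  ..FTT
  .FTTT
  .TT.T
Step 3: 5 trees catch fire, 7 burn out
  F...F
  .....
  .....
  ...FT
  ..FTT
  .FT.T
Step 4: 3 trees catch fire, 5 burn out
  .....
  .....
  .....
  ....F
  ...FT
  ..F.T

.....
.....
.....
....F
...FT
..F.T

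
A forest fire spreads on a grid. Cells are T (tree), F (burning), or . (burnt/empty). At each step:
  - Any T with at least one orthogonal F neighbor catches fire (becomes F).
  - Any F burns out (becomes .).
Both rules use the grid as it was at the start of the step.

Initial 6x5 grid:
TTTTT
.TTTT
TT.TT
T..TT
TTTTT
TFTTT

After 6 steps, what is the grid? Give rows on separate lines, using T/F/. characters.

Step 1: 3 trees catch fire, 1 burn out
  TTTTT
  .TTTT
  TT.TT
  T..TT
  TFTTT
  F.FTT
Step 2: 3 trees catch fire, 3 burn out
  TTTTT
  .TTTT
  TT.TT
  T..TT
  F.FTT
  ...FT
Step 3: 3 trees catch fire, 3 burn out
  TTTTT
  .TTTT
  TT.TT
  F..TT
  ...FT
  ....F
Step 4: 3 trees catch fire, 3 burn out
  TTTTT
  .TTTT
  FT.TT
  ...FT
  ....F
  .....
Step 5: 3 trees catch fire, 3 burn out
  TTTTT
  .TTTT
  .F.FT
  ....F
  .....
  .....
Step 6: 3 trees catch fire, 3 burn out
  TTTTT
  .FTFT
  ....F
  .....
  .....
  .....

TTTTT
.FTFT
....F
.....
.....
.....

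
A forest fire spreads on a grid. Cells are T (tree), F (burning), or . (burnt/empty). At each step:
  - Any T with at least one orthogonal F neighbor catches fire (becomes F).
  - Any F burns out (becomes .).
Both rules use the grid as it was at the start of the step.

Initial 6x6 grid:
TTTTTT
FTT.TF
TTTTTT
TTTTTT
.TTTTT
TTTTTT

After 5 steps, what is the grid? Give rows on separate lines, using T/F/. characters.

Step 1: 6 trees catch fire, 2 burn out
  FTTTTF
  .FT.F.
  FTTTTF
  TTTTTT
  .TTTTT
  TTTTTT
Step 2: 7 trees catch fire, 6 burn out
  .FTTF.
  ..F...
  .FTTF.
  FTTTTF
  .TTTTT
  TTTTTT
Step 3: 7 trees catch fire, 7 burn out
  ..FF..
  ......
  ..FF..
  .FTTF.
  .TTTTF
  TTTTTT
Step 4: 5 trees catch fire, 7 burn out
  ......
  ......
  ......
  ..FF..
  .FTTF.
  TTTTTF
Step 5: 4 trees catch fire, 5 burn out
  ......
  ......
  ......
  ......
  ..FF..
  TFTTF.

......
......
......
......
..FF..
TFTTF.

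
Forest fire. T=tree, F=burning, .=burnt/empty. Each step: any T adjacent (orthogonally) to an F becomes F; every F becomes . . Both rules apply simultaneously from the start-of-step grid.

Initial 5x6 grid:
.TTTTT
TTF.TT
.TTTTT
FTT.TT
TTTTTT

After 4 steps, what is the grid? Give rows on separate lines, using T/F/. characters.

Step 1: 5 trees catch fire, 2 burn out
  .TFTTT
  TF..TT
  .TFTTT
  .FT.TT
  FTTTTT
Step 2: 7 trees catch fire, 5 burn out
  .F.FTT
  F...TT
  .F.FTT
  ..F.TT
  .FTTTT
Step 3: 3 trees catch fire, 7 burn out
  ....FT
  ....TT
  ....FT
  ....TT
  ..FTTT
Step 4: 5 trees catch fire, 3 burn out
  .....F
  ....FT
  .....F
  ....FT
  ...FTT

.....F
....FT
.....F
....FT
...FTT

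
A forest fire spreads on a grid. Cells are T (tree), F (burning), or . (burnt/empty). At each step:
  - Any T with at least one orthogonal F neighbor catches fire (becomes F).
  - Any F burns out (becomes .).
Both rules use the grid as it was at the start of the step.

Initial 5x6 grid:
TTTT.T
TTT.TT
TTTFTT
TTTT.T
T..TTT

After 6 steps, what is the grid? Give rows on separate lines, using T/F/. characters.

Step 1: 3 trees catch fire, 1 burn out
  TTTT.T
  TTT.TT
  TTF.FT
  TTTF.T
  T..TTT
Step 2: 6 trees catch fire, 3 burn out
  TTTT.T
  TTF.FT
  TF...F
  TTF..T
  T..FTT
Step 3: 7 trees catch fire, 6 burn out
  TTFT.T
  TF...F
  F.....
  TF...F
  T...FT
Step 4: 6 trees catch fire, 7 burn out
  TF.F.F
  F.....
  ......
  F.....
  T....F
Step 5: 2 trees catch fire, 6 burn out
  F.....
  ......
  ......
  ......
  F.....
Step 6: 0 trees catch fire, 2 burn out
  ......
  ......
  ......
  ......
  ......

......
......
......
......
......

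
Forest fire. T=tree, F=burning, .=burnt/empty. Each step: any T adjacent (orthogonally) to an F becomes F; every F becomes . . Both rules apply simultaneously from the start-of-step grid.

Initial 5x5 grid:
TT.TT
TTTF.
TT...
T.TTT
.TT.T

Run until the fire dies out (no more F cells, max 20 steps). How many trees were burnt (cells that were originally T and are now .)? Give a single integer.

Answer: 10

Derivation:
Step 1: +2 fires, +1 burnt (F count now 2)
Step 2: +2 fires, +2 burnt (F count now 2)
Step 3: +3 fires, +2 burnt (F count now 3)
Step 4: +2 fires, +3 burnt (F count now 2)
Step 5: +1 fires, +2 burnt (F count now 1)
Step 6: +0 fires, +1 burnt (F count now 0)
Fire out after step 6
Initially T: 16, now '.': 19
Total burnt (originally-T cells now '.'): 10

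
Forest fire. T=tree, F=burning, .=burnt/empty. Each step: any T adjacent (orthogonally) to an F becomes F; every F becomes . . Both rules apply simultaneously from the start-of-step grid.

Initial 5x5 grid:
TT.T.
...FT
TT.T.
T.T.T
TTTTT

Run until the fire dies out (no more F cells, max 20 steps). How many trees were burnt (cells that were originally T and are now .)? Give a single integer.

Step 1: +3 fires, +1 burnt (F count now 3)
Step 2: +0 fires, +3 burnt (F count now 0)
Fire out after step 2
Initially T: 15, now '.': 13
Total burnt (originally-T cells now '.'): 3

Answer: 3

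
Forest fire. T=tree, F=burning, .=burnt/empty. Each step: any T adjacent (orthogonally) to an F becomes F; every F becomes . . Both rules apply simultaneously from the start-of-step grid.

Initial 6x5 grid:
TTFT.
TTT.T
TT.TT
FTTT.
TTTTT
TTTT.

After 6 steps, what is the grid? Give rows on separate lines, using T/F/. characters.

Step 1: 6 trees catch fire, 2 burn out
  TF.F.
  TTF.T
  FT.TT
  .FTT.
  FTTTT
  TTTT.
Step 2: 7 trees catch fire, 6 burn out
  F....
  FF..T
  .F.TT
  ..FT.
  .FTTT
  FTTT.
Step 3: 3 trees catch fire, 7 burn out
  .....
  ....T
  ...TT
  ...F.
  ..FTT
  .FTT.
Step 4: 3 trees catch fire, 3 burn out
  .....
  ....T
  ...FT
  .....
  ...FT
  ..FT.
Step 5: 3 trees catch fire, 3 burn out
  .....
  ....T
  ....F
  .....
  ....F
  ...F.
Step 6: 1 trees catch fire, 3 burn out
  .....
  ....F
  .....
  .....
  .....
  .....

.....
....F
.....
.....
.....
.....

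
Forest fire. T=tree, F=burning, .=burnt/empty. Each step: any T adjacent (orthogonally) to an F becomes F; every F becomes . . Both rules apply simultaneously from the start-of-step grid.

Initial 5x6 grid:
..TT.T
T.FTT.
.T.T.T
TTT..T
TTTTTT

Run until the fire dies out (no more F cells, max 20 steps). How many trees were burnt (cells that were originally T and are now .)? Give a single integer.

Step 1: +2 fires, +1 burnt (F count now 2)
Step 2: +3 fires, +2 burnt (F count now 3)
Step 3: +0 fires, +3 burnt (F count now 0)
Fire out after step 3
Initially T: 19, now '.': 16
Total burnt (originally-T cells now '.'): 5

Answer: 5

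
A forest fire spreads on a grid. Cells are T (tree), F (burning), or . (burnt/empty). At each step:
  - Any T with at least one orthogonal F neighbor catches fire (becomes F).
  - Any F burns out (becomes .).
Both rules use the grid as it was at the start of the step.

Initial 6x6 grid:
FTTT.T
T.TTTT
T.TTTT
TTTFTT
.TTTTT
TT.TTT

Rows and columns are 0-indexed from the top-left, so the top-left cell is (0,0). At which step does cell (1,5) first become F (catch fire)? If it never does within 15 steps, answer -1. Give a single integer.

Step 1: cell (1,5)='T' (+6 fires, +2 burnt)
Step 2: cell (1,5)='T' (+10 fires, +6 burnt)
Step 3: cell (1,5)='T' (+8 fires, +10 burnt)
Step 4: cell (1,5)='F' (+3 fires, +8 burnt)
  -> target ignites at step 4
Step 5: cell (1,5)='.' (+2 fires, +3 burnt)
Step 6: cell (1,5)='.' (+0 fires, +2 burnt)
  fire out at step 6

4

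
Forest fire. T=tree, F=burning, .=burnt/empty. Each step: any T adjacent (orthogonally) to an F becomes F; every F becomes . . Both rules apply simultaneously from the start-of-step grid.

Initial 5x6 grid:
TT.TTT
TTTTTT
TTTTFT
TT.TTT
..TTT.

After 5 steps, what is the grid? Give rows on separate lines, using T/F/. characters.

Step 1: 4 trees catch fire, 1 burn out
  TT.TTT
  TTTTFT
  TTTF.F
  TT.TFT
  ..TTT.
Step 2: 7 trees catch fire, 4 burn out
  TT.TFT
  TTTF.F
  TTF...
  TT.F.F
  ..TTF.
Step 3: 5 trees catch fire, 7 burn out
  TT.F.F
  TTF...
  TF....
  TT....
  ..TF..
Step 4: 4 trees catch fire, 5 burn out
  TT....
  TF....
  F.....
  TF....
  ..F...
Step 5: 3 trees catch fire, 4 burn out
  TF....
  F.....
  ......
  F.....
  ......

TF....
F.....
......
F.....
......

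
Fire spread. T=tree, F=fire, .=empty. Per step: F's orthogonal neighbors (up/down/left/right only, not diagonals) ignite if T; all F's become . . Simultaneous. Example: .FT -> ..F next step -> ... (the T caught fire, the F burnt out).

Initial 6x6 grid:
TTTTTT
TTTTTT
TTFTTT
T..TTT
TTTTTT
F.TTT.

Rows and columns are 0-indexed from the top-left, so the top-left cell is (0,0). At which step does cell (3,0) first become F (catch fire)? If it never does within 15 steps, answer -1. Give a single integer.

Step 1: cell (3,0)='T' (+4 fires, +2 burnt)
Step 2: cell (3,0)='F' (+8 fires, +4 burnt)
  -> target ignites at step 2
Step 3: cell (3,0)='.' (+8 fires, +8 burnt)
Step 4: cell (3,0)='.' (+7 fires, +8 burnt)
Step 5: cell (3,0)='.' (+3 fires, +7 burnt)
Step 6: cell (3,0)='.' (+0 fires, +3 burnt)
  fire out at step 6

2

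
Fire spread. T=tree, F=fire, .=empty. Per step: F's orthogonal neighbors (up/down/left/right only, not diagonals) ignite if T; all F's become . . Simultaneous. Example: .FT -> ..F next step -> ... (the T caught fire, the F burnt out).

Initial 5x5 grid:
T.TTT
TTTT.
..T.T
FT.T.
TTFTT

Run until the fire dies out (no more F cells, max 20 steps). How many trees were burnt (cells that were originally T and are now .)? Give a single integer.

Step 1: +4 fires, +2 burnt (F count now 4)
Step 2: +2 fires, +4 burnt (F count now 2)
Step 3: +0 fires, +2 burnt (F count now 0)
Fire out after step 3
Initially T: 16, now '.': 15
Total burnt (originally-T cells now '.'): 6

Answer: 6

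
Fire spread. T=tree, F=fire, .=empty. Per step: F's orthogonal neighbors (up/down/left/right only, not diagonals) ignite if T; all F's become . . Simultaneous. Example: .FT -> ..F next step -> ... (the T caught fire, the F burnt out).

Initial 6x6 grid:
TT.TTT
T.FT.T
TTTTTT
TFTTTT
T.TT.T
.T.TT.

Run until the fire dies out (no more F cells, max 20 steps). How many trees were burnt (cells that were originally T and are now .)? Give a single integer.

Answer: 25

Derivation:
Step 1: +5 fires, +2 burnt (F count now 5)
Step 2: +6 fires, +5 burnt (F count now 6)
Step 3: +5 fires, +6 burnt (F count now 5)
Step 4: +5 fires, +5 burnt (F count now 5)
Step 5: +4 fires, +5 burnt (F count now 4)
Step 6: +0 fires, +4 burnt (F count now 0)
Fire out after step 6
Initially T: 26, now '.': 35
Total burnt (originally-T cells now '.'): 25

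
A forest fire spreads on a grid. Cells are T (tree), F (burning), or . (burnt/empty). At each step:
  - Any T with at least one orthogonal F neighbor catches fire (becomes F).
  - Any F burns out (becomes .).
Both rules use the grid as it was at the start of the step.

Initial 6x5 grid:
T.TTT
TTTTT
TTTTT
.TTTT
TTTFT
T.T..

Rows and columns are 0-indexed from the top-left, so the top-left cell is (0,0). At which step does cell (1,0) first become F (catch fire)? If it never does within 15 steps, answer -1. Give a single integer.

Step 1: cell (1,0)='T' (+3 fires, +1 burnt)
Step 2: cell (1,0)='T' (+5 fires, +3 burnt)
Step 3: cell (1,0)='T' (+5 fires, +5 burnt)
Step 4: cell (1,0)='T' (+5 fires, +5 burnt)
Step 5: cell (1,0)='T' (+4 fires, +5 burnt)
Step 6: cell (1,0)='F' (+1 fires, +4 burnt)
  -> target ignites at step 6
Step 7: cell (1,0)='.' (+1 fires, +1 burnt)
Step 8: cell (1,0)='.' (+0 fires, +1 burnt)
  fire out at step 8

6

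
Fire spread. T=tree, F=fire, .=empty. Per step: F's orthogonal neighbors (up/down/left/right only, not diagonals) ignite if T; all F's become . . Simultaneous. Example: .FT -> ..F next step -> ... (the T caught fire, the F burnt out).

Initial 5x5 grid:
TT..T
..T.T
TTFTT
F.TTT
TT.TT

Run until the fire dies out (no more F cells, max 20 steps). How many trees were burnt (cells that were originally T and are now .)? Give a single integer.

Answer: 14

Derivation:
Step 1: +6 fires, +2 burnt (F count now 6)
Step 2: +3 fires, +6 burnt (F count now 3)
Step 3: +3 fires, +3 burnt (F count now 3)
Step 4: +2 fires, +3 burnt (F count now 2)
Step 5: +0 fires, +2 burnt (F count now 0)
Fire out after step 5
Initially T: 16, now '.': 23
Total burnt (originally-T cells now '.'): 14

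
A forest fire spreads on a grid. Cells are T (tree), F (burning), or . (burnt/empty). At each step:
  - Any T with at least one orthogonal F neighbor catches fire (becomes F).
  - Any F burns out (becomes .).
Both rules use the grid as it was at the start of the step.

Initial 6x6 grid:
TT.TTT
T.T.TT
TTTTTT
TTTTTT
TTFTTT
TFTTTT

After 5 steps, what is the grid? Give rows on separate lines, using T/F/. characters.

Step 1: 5 trees catch fire, 2 burn out
  TT.TTT
  T.T.TT
  TTTTTT
  TTFTTT
  TF.FTT
  F.FTTT
Step 2: 6 trees catch fire, 5 burn out
  TT.TTT
  T.T.TT
  TTFTTT
  TF.FTT
  F...FT
  ...FTT
Step 3: 7 trees catch fire, 6 burn out
  TT.TTT
  T.F.TT
  TF.FTT
  F...FT
  .....F
  ....FT
Step 4: 4 trees catch fire, 7 burn out
  TT.TTT
  T...TT
  F...FT
  .....F
  ......
  .....F
Step 5: 3 trees catch fire, 4 burn out
  TT.TTT
  F...FT
  .....F
  ......
  ......
  ......

TT.TTT
F...FT
.....F
......
......
......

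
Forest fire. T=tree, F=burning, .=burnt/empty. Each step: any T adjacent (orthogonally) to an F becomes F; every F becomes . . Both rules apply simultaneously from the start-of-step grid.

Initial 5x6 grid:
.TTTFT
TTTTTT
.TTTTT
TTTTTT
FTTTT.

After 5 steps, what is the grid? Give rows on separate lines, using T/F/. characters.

Step 1: 5 trees catch fire, 2 burn out
  .TTF.F
  TTTTFT
  .TTTTT
  FTTTTT
  .FTTT.
Step 2: 6 trees catch fire, 5 burn out
  .TF...
  TTTF.F
  .TTTFT
  .FTTTT
  ..FTT.
Step 3: 8 trees catch fire, 6 burn out
  .F....
  TTF...
  .FTF.F
  ..FTFT
  ...FT.
Step 4: 5 trees catch fire, 8 burn out
  ......
  TF....
  ..F...
  ...F.F
  ....F.
Step 5: 1 trees catch fire, 5 burn out
  ......
  F.....
  ......
  ......
  ......

......
F.....
......
......
......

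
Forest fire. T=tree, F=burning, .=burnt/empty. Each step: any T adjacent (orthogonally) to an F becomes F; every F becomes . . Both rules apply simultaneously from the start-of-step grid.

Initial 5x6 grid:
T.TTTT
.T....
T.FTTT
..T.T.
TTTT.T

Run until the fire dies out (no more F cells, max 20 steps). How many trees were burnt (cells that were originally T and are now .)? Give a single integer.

Step 1: +2 fires, +1 burnt (F count now 2)
Step 2: +2 fires, +2 burnt (F count now 2)
Step 3: +4 fires, +2 burnt (F count now 4)
Step 4: +1 fires, +4 burnt (F count now 1)
Step 5: +0 fires, +1 burnt (F count now 0)
Fire out after step 5
Initially T: 17, now '.': 22
Total burnt (originally-T cells now '.'): 9

Answer: 9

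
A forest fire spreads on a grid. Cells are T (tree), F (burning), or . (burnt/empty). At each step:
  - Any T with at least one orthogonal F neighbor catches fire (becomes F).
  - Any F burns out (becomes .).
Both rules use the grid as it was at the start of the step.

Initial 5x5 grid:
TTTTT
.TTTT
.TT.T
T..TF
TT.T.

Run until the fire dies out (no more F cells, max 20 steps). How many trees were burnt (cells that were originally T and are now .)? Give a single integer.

Step 1: +2 fires, +1 burnt (F count now 2)
Step 2: +2 fires, +2 burnt (F count now 2)
Step 3: +2 fires, +2 burnt (F count now 2)
Step 4: +2 fires, +2 burnt (F count now 2)
Step 5: +3 fires, +2 burnt (F count now 3)
Step 6: +2 fires, +3 burnt (F count now 2)
Step 7: +1 fires, +2 burnt (F count now 1)
Step 8: +0 fires, +1 burnt (F count now 0)
Fire out after step 8
Initially T: 17, now '.': 22
Total burnt (originally-T cells now '.'): 14

Answer: 14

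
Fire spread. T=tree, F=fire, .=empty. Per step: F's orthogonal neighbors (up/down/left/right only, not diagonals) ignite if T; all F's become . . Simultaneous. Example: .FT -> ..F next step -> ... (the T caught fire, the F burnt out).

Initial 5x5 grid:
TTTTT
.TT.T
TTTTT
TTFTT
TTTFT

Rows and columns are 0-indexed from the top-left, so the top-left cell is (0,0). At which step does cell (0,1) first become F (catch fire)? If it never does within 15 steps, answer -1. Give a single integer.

Step 1: cell (0,1)='T' (+5 fires, +2 burnt)
Step 2: cell (0,1)='T' (+6 fires, +5 burnt)
Step 3: cell (0,1)='T' (+5 fires, +6 burnt)
Step 4: cell (0,1)='F' (+3 fires, +5 burnt)
  -> target ignites at step 4
Step 5: cell (0,1)='.' (+2 fires, +3 burnt)
Step 6: cell (0,1)='.' (+0 fires, +2 burnt)
  fire out at step 6

4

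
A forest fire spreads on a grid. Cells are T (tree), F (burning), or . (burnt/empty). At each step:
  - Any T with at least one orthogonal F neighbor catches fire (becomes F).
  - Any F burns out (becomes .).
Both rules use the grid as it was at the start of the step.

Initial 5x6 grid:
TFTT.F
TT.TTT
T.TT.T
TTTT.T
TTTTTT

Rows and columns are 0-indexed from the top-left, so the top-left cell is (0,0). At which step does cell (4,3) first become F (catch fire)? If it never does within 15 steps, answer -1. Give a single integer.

Step 1: cell (4,3)='T' (+4 fires, +2 burnt)
Step 2: cell (4,3)='T' (+4 fires, +4 burnt)
Step 3: cell (4,3)='T' (+3 fires, +4 burnt)
Step 4: cell (4,3)='T' (+3 fires, +3 burnt)
Step 5: cell (4,3)='T' (+5 fires, +3 burnt)
Step 6: cell (4,3)='F' (+3 fires, +5 burnt)
  -> target ignites at step 6
Step 7: cell (4,3)='.' (+1 fires, +3 burnt)
Step 8: cell (4,3)='.' (+0 fires, +1 burnt)
  fire out at step 8

6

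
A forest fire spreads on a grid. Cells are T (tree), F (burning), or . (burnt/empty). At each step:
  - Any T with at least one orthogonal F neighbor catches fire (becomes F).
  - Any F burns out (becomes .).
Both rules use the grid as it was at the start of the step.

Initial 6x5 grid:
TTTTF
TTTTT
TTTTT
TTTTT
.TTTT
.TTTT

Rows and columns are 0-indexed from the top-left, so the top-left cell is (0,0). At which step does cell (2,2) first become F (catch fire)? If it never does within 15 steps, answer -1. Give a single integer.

Step 1: cell (2,2)='T' (+2 fires, +1 burnt)
Step 2: cell (2,2)='T' (+3 fires, +2 burnt)
Step 3: cell (2,2)='T' (+4 fires, +3 burnt)
Step 4: cell (2,2)='F' (+5 fires, +4 burnt)
  -> target ignites at step 4
Step 5: cell (2,2)='.' (+5 fires, +5 burnt)
Step 6: cell (2,2)='.' (+4 fires, +5 burnt)
Step 7: cell (2,2)='.' (+3 fires, +4 burnt)
Step 8: cell (2,2)='.' (+1 fires, +3 burnt)
Step 9: cell (2,2)='.' (+0 fires, +1 burnt)
  fire out at step 9

4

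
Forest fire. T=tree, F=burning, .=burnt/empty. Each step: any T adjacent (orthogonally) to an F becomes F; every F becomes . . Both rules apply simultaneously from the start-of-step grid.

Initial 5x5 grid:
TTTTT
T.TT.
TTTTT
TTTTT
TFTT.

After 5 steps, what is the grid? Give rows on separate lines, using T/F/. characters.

Step 1: 3 trees catch fire, 1 burn out
  TTTTT
  T.TT.
  TTTTT
  TFTTT
  F.FT.
Step 2: 4 trees catch fire, 3 burn out
  TTTTT
  T.TT.
  TFTTT
  F.FTT
  ...F.
Step 3: 3 trees catch fire, 4 burn out
  TTTTT
  T.TT.
  F.FTT
  ...FT
  .....
Step 4: 4 trees catch fire, 3 burn out
  TTTTT
  F.FT.
  ...FT
  ....F
  .....
Step 5: 4 trees catch fire, 4 burn out
  FTFTT
  ...F.
  ....F
  .....
  .....

FTFTT
...F.
....F
.....
.....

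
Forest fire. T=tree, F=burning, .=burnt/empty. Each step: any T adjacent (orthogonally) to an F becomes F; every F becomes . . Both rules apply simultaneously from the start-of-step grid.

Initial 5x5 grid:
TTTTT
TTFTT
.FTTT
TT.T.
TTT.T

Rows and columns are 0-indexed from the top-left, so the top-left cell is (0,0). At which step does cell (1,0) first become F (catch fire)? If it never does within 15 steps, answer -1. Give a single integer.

Step 1: cell (1,0)='T' (+5 fires, +2 burnt)
Step 2: cell (1,0)='F' (+7 fires, +5 burnt)
  -> target ignites at step 2
Step 3: cell (1,0)='.' (+6 fires, +7 burnt)
Step 4: cell (1,0)='.' (+0 fires, +6 burnt)
  fire out at step 4

2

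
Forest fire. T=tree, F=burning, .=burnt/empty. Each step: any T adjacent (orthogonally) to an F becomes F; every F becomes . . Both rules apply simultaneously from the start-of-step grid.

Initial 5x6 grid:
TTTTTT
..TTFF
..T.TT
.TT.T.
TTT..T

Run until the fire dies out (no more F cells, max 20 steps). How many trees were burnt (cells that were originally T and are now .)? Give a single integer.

Answer: 17

Derivation:
Step 1: +5 fires, +2 burnt (F count now 5)
Step 2: +3 fires, +5 burnt (F count now 3)
Step 3: +2 fires, +3 burnt (F count now 2)
Step 4: +2 fires, +2 burnt (F count now 2)
Step 5: +3 fires, +2 burnt (F count now 3)
Step 6: +1 fires, +3 burnt (F count now 1)
Step 7: +1 fires, +1 burnt (F count now 1)
Step 8: +0 fires, +1 burnt (F count now 0)
Fire out after step 8
Initially T: 18, now '.': 29
Total burnt (originally-T cells now '.'): 17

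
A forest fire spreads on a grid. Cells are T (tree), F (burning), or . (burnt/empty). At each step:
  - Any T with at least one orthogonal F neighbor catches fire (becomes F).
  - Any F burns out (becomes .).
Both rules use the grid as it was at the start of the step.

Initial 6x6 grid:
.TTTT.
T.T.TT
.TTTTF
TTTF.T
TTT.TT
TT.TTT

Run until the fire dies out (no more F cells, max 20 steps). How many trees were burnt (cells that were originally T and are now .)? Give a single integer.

Answer: 25

Derivation:
Step 1: +5 fires, +2 burnt (F count now 5)
Step 2: +5 fires, +5 burnt (F count now 5)
Step 3: +7 fires, +5 burnt (F count now 7)
Step 4: +5 fires, +7 burnt (F count now 5)
Step 5: +3 fires, +5 burnt (F count now 3)
Step 6: +0 fires, +3 burnt (F count now 0)
Fire out after step 6
Initially T: 26, now '.': 35
Total burnt (originally-T cells now '.'): 25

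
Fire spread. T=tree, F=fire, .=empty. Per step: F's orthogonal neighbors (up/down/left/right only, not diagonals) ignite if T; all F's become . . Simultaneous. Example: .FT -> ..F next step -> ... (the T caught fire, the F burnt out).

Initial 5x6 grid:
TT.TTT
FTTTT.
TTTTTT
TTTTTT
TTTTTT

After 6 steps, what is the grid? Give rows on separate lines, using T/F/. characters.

Step 1: 3 trees catch fire, 1 burn out
  FT.TTT
  .FTTT.
  FTTTTT
  TTTTTT
  TTTTTT
Step 2: 4 trees catch fire, 3 burn out
  .F.TTT
  ..FTT.
  .FTTTT
  FTTTTT
  TTTTTT
Step 3: 4 trees catch fire, 4 burn out
  ...TTT
  ...FT.
  ..FTTT
  .FTTTT
  FTTTTT
Step 4: 5 trees catch fire, 4 burn out
  ...FTT
  ....F.
  ...FTT
  ..FTTT
  .FTTTT
Step 5: 4 trees catch fire, 5 burn out
  ....FT
  ......
  ....FT
  ...FTT
  ..FTTT
Step 6: 4 trees catch fire, 4 burn out
  .....F
  ......
  .....F
  ....FT
  ...FTT

.....F
......
.....F
....FT
...FTT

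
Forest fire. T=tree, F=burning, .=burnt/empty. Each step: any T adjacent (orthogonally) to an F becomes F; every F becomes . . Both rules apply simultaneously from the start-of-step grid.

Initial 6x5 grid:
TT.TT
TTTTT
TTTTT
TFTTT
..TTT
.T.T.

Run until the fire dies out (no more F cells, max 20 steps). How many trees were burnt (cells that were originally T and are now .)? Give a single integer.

Answer: 22

Derivation:
Step 1: +3 fires, +1 burnt (F count now 3)
Step 2: +5 fires, +3 burnt (F count now 5)
Step 3: +6 fires, +5 burnt (F count now 6)
Step 4: +5 fires, +6 burnt (F count now 5)
Step 5: +2 fires, +5 burnt (F count now 2)
Step 6: +1 fires, +2 burnt (F count now 1)
Step 7: +0 fires, +1 burnt (F count now 0)
Fire out after step 7
Initially T: 23, now '.': 29
Total burnt (originally-T cells now '.'): 22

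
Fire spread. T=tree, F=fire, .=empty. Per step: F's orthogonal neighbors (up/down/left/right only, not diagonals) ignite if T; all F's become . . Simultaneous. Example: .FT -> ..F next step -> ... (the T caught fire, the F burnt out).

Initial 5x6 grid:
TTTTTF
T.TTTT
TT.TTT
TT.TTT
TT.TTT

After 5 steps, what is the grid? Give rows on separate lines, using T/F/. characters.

Step 1: 2 trees catch fire, 1 burn out
  TTTTF.
  T.TTTF
  TT.TTT
  TT.TTT
  TT.TTT
Step 2: 3 trees catch fire, 2 burn out
  TTTF..
  T.TTF.
  TT.TTF
  TT.TTT
  TT.TTT
Step 3: 4 trees catch fire, 3 burn out
  TTF...
  T.TF..
  TT.TF.
  TT.TTF
  TT.TTT
Step 4: 5 trees catch fire, 4 burn out
  TF....
  T.F...
  TT.F..
  TT.TF.
  TT.TTF
Step 5: 3 trees catch fire, 5 burn out
  F.....
  T.....
  TT....
  TT.F..
  TT.TF.

F.....
T.....
TT....
TT.F..
TT.TF.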